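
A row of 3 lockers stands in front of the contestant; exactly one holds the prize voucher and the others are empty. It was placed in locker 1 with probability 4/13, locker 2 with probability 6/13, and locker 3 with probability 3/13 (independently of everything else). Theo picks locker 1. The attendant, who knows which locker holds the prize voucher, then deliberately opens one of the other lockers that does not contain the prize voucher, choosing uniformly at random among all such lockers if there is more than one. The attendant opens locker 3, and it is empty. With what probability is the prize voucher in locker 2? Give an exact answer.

Consider each possible location of the prize voucher in turn.
If it is in locker 1 (prior 4/13): the attendant has 2 equally likely choices, so probability 1/2; weight (4/13)·(1/2) = 2/13.
If it is in locker 2 (prior 6/13): the attendant has no choice, probability 1; weight (6/13)·1 = 6/13.
If it is in locker 3 (prior 3/13): the attendant opened locker 3, so this case is ruled out; weight (3/13)·0 = 0.
The weights sum to 8/13.
So P(the prize voucher in locker 2 | the attendant opened locker 3) = (6/13) / (8/13) = 3/4.

3/4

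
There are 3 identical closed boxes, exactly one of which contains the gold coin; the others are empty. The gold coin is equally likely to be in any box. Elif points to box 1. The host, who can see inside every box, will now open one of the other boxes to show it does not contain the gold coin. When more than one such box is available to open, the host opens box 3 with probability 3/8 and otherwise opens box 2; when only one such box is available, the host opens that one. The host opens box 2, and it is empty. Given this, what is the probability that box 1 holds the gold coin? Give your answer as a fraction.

Condition on the true location of the gold coin.
If it is in box 1 (prior 1/3): box 3 is available but not opened, probability 5/8; weight (1/3)·(5/8) = 5/24.
If it is in box 2 (prior 1/3): the host opened box 2, so this case is ruled out; weight (1/3)·0 = 0.
If it is in box 3 (prior 1/3): only box 2 is available, probability 1; weight (1/3)·1 = 1/3.
The weights sum to 13/24.
So P(the gold coin in box 1 | the host opened box 2) = (5/24) / (13/24) = 5/13.

5/13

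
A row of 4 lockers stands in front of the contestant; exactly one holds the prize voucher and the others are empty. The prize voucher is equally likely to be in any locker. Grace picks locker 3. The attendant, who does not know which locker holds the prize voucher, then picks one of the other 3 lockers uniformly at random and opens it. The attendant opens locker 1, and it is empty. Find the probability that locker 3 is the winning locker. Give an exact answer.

1/3

Condition on the true location of the prize voucher.
If it is in locker 1 (prior 1/4): the attendant opened locker 1, so this case is ruled out; weight (1/4)·0 = 0.
If it is in any of lockers 2, 3, and 4 (prior 1/4 each): the attendant picks locker 1 with probability 1/3 regardless, and it is not the prize; weight (1/4)·(1/3) = 1/12 each.
The weights sum to 1/4.
So P(the prize voucher in locker 3 | the attendant opened locker 1) = (1/12) / (1/4) = 1/3.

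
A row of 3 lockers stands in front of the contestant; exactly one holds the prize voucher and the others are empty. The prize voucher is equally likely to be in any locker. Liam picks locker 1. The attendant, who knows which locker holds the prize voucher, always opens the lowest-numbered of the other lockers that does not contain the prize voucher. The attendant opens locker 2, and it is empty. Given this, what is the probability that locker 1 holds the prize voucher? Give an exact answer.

1/2

Consider each possible location of the prize voucher in turn.
If it is in either of lockers 1 and 3 (prior 1/3 each): locker 2 is the lowest-numbered option available, probability 1; weight (1/3)·1 = 1/3 each.
If it is in locker 2 (prior 1/3): the attendant opened locker 2, so this case is ruled out; weight (1/3)·0 = 0.
The weights sum to 2/3.
So P(the prize voucher in locker 1 | the attendant opened locker 2) = (1/3) / (2/3) = 1/2.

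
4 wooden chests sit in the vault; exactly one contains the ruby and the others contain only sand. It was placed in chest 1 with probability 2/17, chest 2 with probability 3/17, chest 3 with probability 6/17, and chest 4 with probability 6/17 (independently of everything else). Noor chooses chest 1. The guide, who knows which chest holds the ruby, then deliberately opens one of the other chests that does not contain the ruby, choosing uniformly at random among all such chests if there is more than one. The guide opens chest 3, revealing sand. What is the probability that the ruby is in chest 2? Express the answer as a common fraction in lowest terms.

Consider each possible location of the ruby in turn.
If it is in chest 1 (prior 2/17): the guide has 3 equally likely choices, so probability 1/3; weight (2/17)·(1/3) = 2/51.
If it is in chest 2 (prior 3/17): the guide has 2 equally likely choices, so probability 1/2; weight (3/17)·(1/2) = 3/34.
If it is in chest 3 (prior 6/17): the guide opened chest 3, so this case is ruled out; weight (6/17)·0 = 0.
If it is in chest 4 (prior 6/17): the guide has 2 equally likely choices, so probability 1/2; weight (6/17)·(1/2) = 3/17.
The weights sum to 31/102.
So P(the ruby in chest 2 | the guide opened chest 3) = (3/34) / (31/102) = 9/31.

9/31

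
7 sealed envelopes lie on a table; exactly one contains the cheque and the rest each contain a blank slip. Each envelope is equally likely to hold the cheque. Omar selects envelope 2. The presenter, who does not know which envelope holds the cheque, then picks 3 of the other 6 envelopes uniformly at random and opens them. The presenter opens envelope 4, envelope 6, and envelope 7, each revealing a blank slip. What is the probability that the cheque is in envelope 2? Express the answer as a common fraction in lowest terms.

1/4

Apply Bayes' rule, conditioning on where the cheque actually is.
If it is in any of envelopes 1, 2, 3, and 5 (prior 1/7 each): the presenter picks exactly this set with probability 1/20 regardless, and none is the prize; weight (1/7)·(1/20) = 1/140 each.
If it is in any of envelopes 4, 6, and 7 (prior 1/7 each): that envelope was opened and seen not to hold the prize — ruled out; weight (1/7)·0 = 0 each.
The weights sum to 1/35.
So P(the cheque in envelope 2 | the presenter opened envelope 4, envelope 6, and envelope 7) = (1/140) / (1/35) = 1/4.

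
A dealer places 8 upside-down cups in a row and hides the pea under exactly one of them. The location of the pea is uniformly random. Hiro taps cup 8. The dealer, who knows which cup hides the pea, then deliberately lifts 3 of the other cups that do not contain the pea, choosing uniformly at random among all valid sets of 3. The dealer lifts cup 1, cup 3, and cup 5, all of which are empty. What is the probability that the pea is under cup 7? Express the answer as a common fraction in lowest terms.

7/32

Apply Bayes' rule, conditioning on where the pea actually is.
If it is under any of cups 1, 3, and 5 (prior 1/8 each): that cup was opened and seen not to hold the prize — ruled out; weight (1/8)·0 = 0 each.
If it is under any of cups 2, 4, 6, and 7 (prior 1/8 each): the dealer has 20 equally likely choices, so probability 1/20; weight (1/8)·(1/20) = 1/160 each.
If it is under cup 8 (prior 1/8): the dealer has 35 equally likely choices, so probability 1/35; weight (1/8)·(1/35) = 1/280.
The weights sum to 1/35.
So P(the pea under cup 7 | the dealer opened cup 1, cup 3, and cup 5) = (1/160) / (1/35) = 7/32.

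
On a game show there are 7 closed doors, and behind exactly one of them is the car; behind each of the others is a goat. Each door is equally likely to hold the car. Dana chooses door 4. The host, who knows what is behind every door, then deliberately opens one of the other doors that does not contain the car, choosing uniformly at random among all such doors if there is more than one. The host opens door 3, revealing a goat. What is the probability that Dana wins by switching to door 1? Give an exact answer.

Apply Bayes' rule, conditioning on where the car actually is.
If it is behind any of doors 1, 2, 5, 6, and 7 (prior 1/7 each): the host has 5 equally likely choices, so probability 1/5; weight (1/7)·(1/5) = 1/35 each.
If it is behind door 3 (prior 1/7): the host opened door 3, so this case is ruled out; weight (1/7)·0 = 0.
If it is behind door 4 (prior 1/7): the host has 6 equally likely choices, so probability 1/6; weight (1/7)·(1/6) = 1/42.
The weights sum to 1/6.
So P(the car behind door 1 | the host opened door 3) = (1/35) / (1/6) = 6/35.

6/35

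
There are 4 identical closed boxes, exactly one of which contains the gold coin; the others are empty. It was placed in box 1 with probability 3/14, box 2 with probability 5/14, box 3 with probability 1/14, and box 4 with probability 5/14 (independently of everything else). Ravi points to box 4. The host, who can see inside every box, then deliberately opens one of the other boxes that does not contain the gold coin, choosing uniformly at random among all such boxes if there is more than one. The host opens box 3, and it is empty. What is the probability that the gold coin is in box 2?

15/34

Condition on the true location of the gold coin.
If it is in box 1 (prior 3/14): the host has 2 equally likely choices, so probability 1/2; weight (3/14)·(1/2) = 3/28.
If it is in box 2 (prior 5/14): the host has 2 equally likely choices, so probability 1/2; weight (5/14)·(1/2) = 5/28.
If it is in box 3 (prior 1/14): the host opened box 3, so this case is ruled out; weight (1/14)·0 = 0.
If it is in box 4 (prior 5/14): the host has 3 equally likely choices, so probability 1/3; weight (5/14)·(1/3) = 5/42.
The weights sum to 17/42.
So P(the gold coin in box 2 | the host opened box 3) = (5/28) / (17/42) = 15/34.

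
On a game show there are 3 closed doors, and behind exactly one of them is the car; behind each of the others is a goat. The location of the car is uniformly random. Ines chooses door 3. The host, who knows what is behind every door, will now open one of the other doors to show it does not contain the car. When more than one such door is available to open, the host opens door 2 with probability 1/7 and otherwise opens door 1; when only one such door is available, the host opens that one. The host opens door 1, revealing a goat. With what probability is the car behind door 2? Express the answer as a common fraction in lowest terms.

Apply Bayes' rule, conditioning on where the car actually is.
If it is behind door 1 (prior 1/3): the host opened door 1, so this case is ruled out; weight (1/3)·0 = 0.
If it is behind door 2 (prior 1/3): only door 1 is available, probability 1; weight (1/3)·1 = 1/3.
If it is behind door 3 (prior 1/3): door 2 is available but not opened, probability 6/7; weight (1/3)·(6/7) = 2/7.
The weights sum to 13/21.
So P(the car behind door 2 | the host opened door 1) = (1/3) / (13/21) = 7/13.

7/13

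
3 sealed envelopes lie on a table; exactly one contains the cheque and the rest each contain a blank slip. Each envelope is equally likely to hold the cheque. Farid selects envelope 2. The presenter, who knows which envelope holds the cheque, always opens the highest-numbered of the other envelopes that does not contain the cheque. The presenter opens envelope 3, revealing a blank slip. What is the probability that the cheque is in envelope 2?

Condition on the true location of the cheque.
If it is in either of envelopes 1 and 2 (prior 1/3 each): envelope 3 is the highest-numbered option available, probability 1; weight (1/3)·1 = 1/3 each.
If it is in envelope 3 (prior 1/3): the presenter opened envelope 3, so this case is ruled out; weight (1/3)·0 = 0.
The weights sum to 2/3.
So P(the cheque in envelope 2 | the presenter opened envelope 3) = (1/3) / (2/3) = 1/2.

1/2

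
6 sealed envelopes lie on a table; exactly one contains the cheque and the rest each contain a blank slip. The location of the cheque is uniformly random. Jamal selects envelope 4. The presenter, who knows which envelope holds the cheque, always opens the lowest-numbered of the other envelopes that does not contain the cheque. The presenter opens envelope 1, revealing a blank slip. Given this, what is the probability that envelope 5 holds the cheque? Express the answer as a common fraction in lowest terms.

1/5

Apply Bayes' rule, conditioning on where the cheque actually is.
If it is in envelope 1 (prior 1/6): the presenter opened envelope 1, so this case is ruled out; weight (1/6)·0 = 0.
If it is in any of envelopes 2, 3, 4, 5, and 6 (prior 1/6 each): envelope 1 is the lowest-numbered option available, probability 1; weight (1/6)·1 = 1/6 each.
The weights sum to 5/6.
So P(the cheque in envelope 5 | the presenter opened envelope 1) = (1/6) / (5/6) = 1/5.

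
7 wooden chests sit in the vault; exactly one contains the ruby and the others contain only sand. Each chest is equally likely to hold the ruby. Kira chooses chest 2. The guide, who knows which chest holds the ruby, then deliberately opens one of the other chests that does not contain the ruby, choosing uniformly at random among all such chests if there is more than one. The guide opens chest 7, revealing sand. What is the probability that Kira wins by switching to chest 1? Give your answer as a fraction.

6/35

Condition on the true location of the ruby.
If it is in any of chests 1, 3, 4, 5, and 6 (prior 1/7 each): the guide has 5 equally likely choices, so probability 1/5; weight (1/7)·(1/5) = 1/35 each.
If it is in chest 2 (prior 1/7): the guide has 6 equally likely choices, so probability 1/6; weight (1/7)·(1/6) = 1/42.
If it is in chest 7 (prior 1/7): the guide opened chest 7, so this case is ruled out; weight (1/7)·0 = 0.
The weights sum to 1/6.
So P(the ruby in chest 1 | the guide opened chest 7) = (1/35) / (1/6) = 6/35.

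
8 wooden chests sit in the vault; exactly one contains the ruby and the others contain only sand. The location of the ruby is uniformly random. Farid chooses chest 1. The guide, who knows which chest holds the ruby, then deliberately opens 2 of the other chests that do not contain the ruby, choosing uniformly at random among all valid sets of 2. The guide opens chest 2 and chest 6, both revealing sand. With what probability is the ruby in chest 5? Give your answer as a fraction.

7/40

Condition on the true location of the ruby.
If it is in chest 1 (prior 1/8): the guide has 21 equally likely choices, so probability 1/21; weight (1/8)·(1/21) = 1/168.
If it is in either of chests 2 and 6 (prior 1/8 each): that chest was opened and seen not to hold the prize — ruled out; weight (1/8)·0 = 0 each.
If it is in any of chests 3, 4, 5, 7, and 8 (prior 1/8 each): the guide has 15 equally likely choices, so probability 1/15; weight (1/8)·(1/15) = 1/120 each.
The weights sum to 1/21.
So P(the ruby in chest 5 | the guide opened chest 2 and chest 6) = (1/120) / (1/21) = 7/40.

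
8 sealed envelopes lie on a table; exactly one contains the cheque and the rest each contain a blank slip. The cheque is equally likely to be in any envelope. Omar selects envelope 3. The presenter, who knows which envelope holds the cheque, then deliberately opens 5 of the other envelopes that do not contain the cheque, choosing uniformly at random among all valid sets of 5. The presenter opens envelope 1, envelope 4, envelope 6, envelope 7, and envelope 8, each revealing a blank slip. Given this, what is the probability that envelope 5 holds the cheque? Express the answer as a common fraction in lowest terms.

Consider each possible location of the cheque in turn.
If it is in any of envelopes 1, 4, 6, 7, and 8 (prior 1/8 each): that envelope was opened and seen not to hold the prize — ruled out; weight (1/8)·0 = 0 each.
If it is in either of envelopes 2 and 5 (prior 1/8 each): the presenter has 6 equally likely choices, so probability 1/6; weight (1/8)·(1/6) = 1/48 each.
If it is in envelope 3 (prior 1/8): the presenter has 21 equally likely choices, so probability 1/21; weight (1/8)·(1/21) = 1/168.
The weights sum to 1/21.
So P(the cheque in envelope 5 | the presenter opened envelope 1, envelope 4, envelope 6, envelope 7, and envelope 8) = (1/48) / (1/21) = 7/16.

7/16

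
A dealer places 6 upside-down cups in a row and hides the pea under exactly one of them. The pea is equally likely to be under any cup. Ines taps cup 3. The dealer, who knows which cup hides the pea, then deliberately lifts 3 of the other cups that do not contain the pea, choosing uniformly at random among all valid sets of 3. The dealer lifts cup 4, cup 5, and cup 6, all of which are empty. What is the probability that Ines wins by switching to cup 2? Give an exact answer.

Apply Bayes' rule, conditioning on where the pea actually is.
If it is under either of cups 1 and 2 (prior 1/6 each): the dealer has 4 equally likely choices, so probability 1/4; weight (1/6)·(1/4) = 1/24 each.
If it is under cup 3 (prior 1/6): the dealer has 10 equally likely choices, so probability 1/10; weight (1/6)·(1/10) = 1/60.
If it is under any of cups 4, 5, and 6 (prior 1/6 each): that cup was opened and seen not to hold the prize — ruled out; weight (1/6)·0 = 0 each.
The weights sum to 1/10.
So P(the pea under cup 2 | the dealer opened cup 4, cup 5, and cup 6) = (1/24) / (1/10) = 5/12.

5/12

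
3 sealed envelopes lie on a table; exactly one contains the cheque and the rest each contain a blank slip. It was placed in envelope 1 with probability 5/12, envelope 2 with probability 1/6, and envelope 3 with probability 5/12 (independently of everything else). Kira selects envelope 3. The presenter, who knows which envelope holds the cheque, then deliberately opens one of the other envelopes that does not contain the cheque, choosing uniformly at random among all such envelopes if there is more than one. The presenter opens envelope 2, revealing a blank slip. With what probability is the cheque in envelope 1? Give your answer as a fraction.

Consider each possible location of the cheque in turn.
If it is in envelope 1 (prior 5/12): the presenter has no choice, probability 1; weight (5/12)·1 = 5/12.
If it is in envelope 2 (prior 1/6): the presenter opened envelope 2, so this case is ruled out; weight (1/6)·0 = 0.
If it is in envelope 3 (prior 5/12): the presenter has 2 equally likely choices, so probability 1/2; weight (5/12)·(1/2) = 5/24.
The weights sum to 5/8.
So P(the cheque in envelope 1 | the presenter opened envelope 2) = (5/12) / (5/8) = 2/3.

2/3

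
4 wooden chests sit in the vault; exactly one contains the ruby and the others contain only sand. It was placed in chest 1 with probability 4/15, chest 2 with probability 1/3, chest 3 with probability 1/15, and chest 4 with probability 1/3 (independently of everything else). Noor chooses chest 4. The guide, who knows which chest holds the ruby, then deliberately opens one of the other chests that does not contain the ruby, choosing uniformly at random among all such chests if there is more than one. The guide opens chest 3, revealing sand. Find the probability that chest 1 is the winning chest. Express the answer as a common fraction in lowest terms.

Consider each possible location of the ruby in turn.
If it is in chest 1 (prior 4/15): the guide has 2 equally likely choices, so probability 1/2; weight (4/15)·(1/2) = 2/15.
If it is in chest 2 (prior 1/3): the guide has 2 equally likely choices, so probability 1/2; weight (1/3)·(1/2) = 1/6.
If it is in chest 3 (prior 1/15): the guide opened chest 3, so this case is ruled out; weight (1/15)·0 = 0.
If it is in chest 4 (prior 1/3): the guide has 3 equally likely choices, so probability 1/3; weight (1/3)·(1/3) = 1/9.
The weights sum to 37/90.
So P(the ruby in chest 1 | the guide opened chest 3) = (2/15) / (37/90) = 12/37.

12/37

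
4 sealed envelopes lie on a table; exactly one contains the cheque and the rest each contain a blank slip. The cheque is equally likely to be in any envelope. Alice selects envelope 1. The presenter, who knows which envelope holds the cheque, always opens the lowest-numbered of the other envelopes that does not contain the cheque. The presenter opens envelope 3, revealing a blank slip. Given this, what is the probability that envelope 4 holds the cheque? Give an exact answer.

Consider each possible location of the cheque in turn.
If it is in either of envelopes 1 and 4 (prior 1/4 each): the presenter would have opened envelope 2 instead, probability 0; weight (1/4)·0 = 0 each.
If it is in envelope 2 (prior 1/4): envelope 3 is the lowest-numbered option available, probability 1; weight (1/4)·1 = 1/4.
If it is in envelope 3 (prior 1/4): the presenter opened envelope 3, so this case is ruled out; weight (1/4)·0 = 0.
The weights sum to 1/4.
So P(the cheque in envelope 4 | the presenter opened envelope 3) = 0 / (1/4) = 0.

0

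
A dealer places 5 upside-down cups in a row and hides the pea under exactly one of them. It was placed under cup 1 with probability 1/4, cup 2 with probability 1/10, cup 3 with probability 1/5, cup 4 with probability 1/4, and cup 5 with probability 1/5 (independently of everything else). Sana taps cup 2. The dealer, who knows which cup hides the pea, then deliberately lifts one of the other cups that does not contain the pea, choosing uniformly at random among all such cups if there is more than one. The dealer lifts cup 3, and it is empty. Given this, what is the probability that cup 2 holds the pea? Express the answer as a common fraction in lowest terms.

3/31

Apply Bayes' rule, conditioning on where the pea actually is.
If it is under either of cups 1 and 4 (prior 1/4 each): the dealer has 3 equally likely choices, so probability 1/3; weight (1/4)·(1/3) = 1/12 each.
If it is under cup 2 (prior 1/10): the dealer has 4 equally likely choices, so probability 1/4; weight (1/10)·(1/4) = 1/40.
If it is under cup 3 (prior 1/5): the dealer opened cup 3, so this case is ruled out; weight (1/5)·0 = 0.
If it is under cup 5 (prior 1/5): the dealer has 3 equally likely choices, so probability 1/3; weight (1/5)·(1/3) = 1/15.
The weights sum to 31/120.
So P(the pea under cup 2 | the dealer opened cup 3) = (1/40) / (31/120) = 3/31.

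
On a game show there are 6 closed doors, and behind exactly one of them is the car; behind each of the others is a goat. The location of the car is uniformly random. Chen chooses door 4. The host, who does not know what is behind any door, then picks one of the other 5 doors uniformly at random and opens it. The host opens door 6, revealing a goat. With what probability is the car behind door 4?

Apply Bayes' rule, conditioning on where the car actually is.
If it is behind any of doors 1, 2, 3, 4, and 5 (prior 1/6 each): the host picks door 6 with probability 1/5 regardless, and it is not the prize; weight (1/6)·(1/5) = 1/30 each.
If it is behind door 6 (prior 1/6): the host opened door 6, so this case is ruled out; weight (1/6)·0 = 0.
The weights sum to 1/6.
So P(the car behind door 4 | the host opened door 6) = (1/30) / (1/6) = 1/5.

1/5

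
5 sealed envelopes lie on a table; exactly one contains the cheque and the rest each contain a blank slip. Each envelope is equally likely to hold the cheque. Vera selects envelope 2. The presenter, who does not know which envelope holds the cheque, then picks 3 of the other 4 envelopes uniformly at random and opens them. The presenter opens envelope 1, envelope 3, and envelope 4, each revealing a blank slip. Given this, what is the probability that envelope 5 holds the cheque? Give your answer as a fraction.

Condition on the true location of the cheque.
If it is in any of envelopes 1, 3, and 4 (prior 1/5 each): that envelope was opened and seen not to hold the prize — ruled out; weight (1/5)·0 = 0 each.
If it is in either of envelopes 2 and 5 (prior 1/5 each): the presenter picks exactly this set with probability 1/4 regardless, and none is the prize; weight (1/5)·(1/4) = 1/20 each.
The weights sum to 1/10.
So P(the cheque in envelope 5 | the presenter opened envelope 1, envelope 3, and envelope 4) = (1/20) / (1/10) = 1/2.

1/2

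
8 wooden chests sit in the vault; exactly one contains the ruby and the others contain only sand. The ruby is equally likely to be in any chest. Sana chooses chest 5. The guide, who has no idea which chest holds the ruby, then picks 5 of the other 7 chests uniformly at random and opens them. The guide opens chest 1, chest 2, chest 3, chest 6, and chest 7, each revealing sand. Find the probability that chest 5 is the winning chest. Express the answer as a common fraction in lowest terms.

Condition on the true location of the ruby.
If it is in any of chests 1, 2, 3, 6, and 7 (prior 1/8 each): that chest was opened and seen not to hold the prize — ruled out; weight (1/8)·0 = 0 each.
If it is in any of chests 4, 5, and 8 (prior 1/8 each): the guide picks exactly this set with probability 1/21 regardless, and none is the prize; weight (1/8)·(1/21) = 1/168 each.
The weights sum to 1/56.
So P(the ruby in chest 5 | the guide opened chest 1, chest 2, chest 3, chest 6, and chest 7) = (1/168) / (1/56) = 1/3.

1/3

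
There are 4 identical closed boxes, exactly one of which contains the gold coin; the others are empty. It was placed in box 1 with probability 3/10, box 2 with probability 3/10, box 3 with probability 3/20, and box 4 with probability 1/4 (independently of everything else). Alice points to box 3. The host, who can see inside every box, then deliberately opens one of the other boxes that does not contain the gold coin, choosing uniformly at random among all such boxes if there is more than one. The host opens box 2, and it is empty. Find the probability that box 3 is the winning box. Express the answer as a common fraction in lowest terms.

Condition on the true location of the gold coin.
If it is in box 1 (prior 3/10): the host has 2 equally likely choices, so probability 1/2; weight (3/10)·(1/2) = 3/20.
If it is in box 2 (prior 3/10): the host opened box 2, so this case is ruled out; weight (3/10)·0 = 0.
If it is in box 3 (prior 3/20): the host has 3 equally likely choices, so probability 1/3; weight (3/20)·(1/3) = 1/20.
If it is in box 4 (prior 1/4): the host has 2 equally likely choices, so probability 1/2; weight (1/4)·(1/2) = 1/8.
The weights sum to 13/40.
So P(the gold coin in box 3 | the host opened box 2) = (1/20) / (13/40) = 2/13.

2/13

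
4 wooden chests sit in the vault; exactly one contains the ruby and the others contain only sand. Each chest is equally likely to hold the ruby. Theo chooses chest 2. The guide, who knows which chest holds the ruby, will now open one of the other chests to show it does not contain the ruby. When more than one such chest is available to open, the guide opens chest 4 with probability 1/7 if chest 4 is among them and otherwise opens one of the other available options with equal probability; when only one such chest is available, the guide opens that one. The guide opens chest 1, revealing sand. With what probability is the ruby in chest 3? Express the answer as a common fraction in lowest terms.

Apply Bayes' rule, conditioning on where the ruby actually is.
If it is in chest 1 (prior 1/4): the guide opened chest 1, so this case is ruled out; weight (1/4)·0 = 0.
If it is in chest 2 (prior 1/4): chest 4 is available but not opened; chest 1 gets probability (1 − 1/7)/2 = 3/7; weight (1/4)·(3/7) = 3/28.
If it is in chest 3 (prior 1/4): chest 4 is available but not opened, probability 6/7; weight (1/4)·(6/7) = 3/14.
If it is in chest 4 (prior 1/4): chest 4 holds the prize so is unavailable; the guide chooses uniformly among the 2 others, probability 1/2; weight (1/4)·(1/2) = 1/8.
The weights sum to 25/56.
So P(the ruby in chest 3 | the guide opened chest 1) = (3/14) / (25/56) = 12/25.

12/25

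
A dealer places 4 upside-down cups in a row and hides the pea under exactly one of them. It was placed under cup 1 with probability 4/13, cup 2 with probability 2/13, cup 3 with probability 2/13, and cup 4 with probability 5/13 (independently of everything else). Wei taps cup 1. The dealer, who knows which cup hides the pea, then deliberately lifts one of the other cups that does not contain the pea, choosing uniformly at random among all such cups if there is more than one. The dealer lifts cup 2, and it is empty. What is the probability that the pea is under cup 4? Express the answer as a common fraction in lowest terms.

15/29

Apply Bayes' rule, conditioning on where the pea actually is.
If it is under cup 1 (prior 4/13): the dealer has 3 equally likely choices, so probability 1/3; weight (4/13)·(1/3) = 4/39.
If it is under cup 2 (prior 2/13): the dealer opened cup 2, so this case is ruled out; weight (2/13)·0 = 0.
If it is under cup 3 (prior 2/13): the dealer has 2 equally likely choices, so probability 1/2; weight (2/13)·(1/2) = 1/13.
If it is under cup 4 (prior 5/13): the dealer has 2 equally likely choices, so probability 1/2; weight (5/13)·(1/2) = 5/26.
The weights sum to 29/78.
So P(the pea under cup 4 | the dealer opened cup 2) = (5/26) / (29/78) = 15/29.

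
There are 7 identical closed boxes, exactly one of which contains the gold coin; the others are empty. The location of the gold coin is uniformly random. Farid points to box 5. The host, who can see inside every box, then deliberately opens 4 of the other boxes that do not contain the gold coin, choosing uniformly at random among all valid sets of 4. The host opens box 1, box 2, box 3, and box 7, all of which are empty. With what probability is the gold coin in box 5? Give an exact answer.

Condition on the true location of the gold coin.
If it is in any of boxes 1, 2, 3, and 7 (prior 1/7 each): that box was opened and seen not to hold the prize — ruled out; weight (1/7)·0 = 0 each.
If it is in either of boxes 4 and 6 (prior 1/7 each): the host has 5 equally likely choices, so probability 1/5; weight (1/7)·(1/5) = 1/35 each.
If it is in box 5 (prior 1/7): the host has 15 equally likely choices, so probability 1/15; weight (1/7)·(1/15) = 1/105.
The weights sum to 1/15.
So P(the gold coin in box 5 | the host opened box 1, box 2, box 3, and box 7) = (1/105) / (1/15) = 1/7.

1/7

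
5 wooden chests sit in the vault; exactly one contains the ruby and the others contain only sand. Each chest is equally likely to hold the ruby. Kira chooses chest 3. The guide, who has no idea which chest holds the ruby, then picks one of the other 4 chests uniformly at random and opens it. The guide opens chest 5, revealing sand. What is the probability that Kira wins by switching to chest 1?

Consider each possible location of the ruby in turn.
If it is in any of chests 1, 2, 3, and 4 (prior 1/5 each): the guide picks chest 5 with probability 1/4 regardless, and it is not the prize; weight (1/5)·(1/4) = 1/20 each.
If it is in chest 5 (prior 1/5): the guide opened chest 5, so this case is ruled out; weight (1/5)·0 = 0.
The weights sum to 1/5.
So P(the ruby in chest 1 | the guide opened chest 5) = (1/20) / (1/5) = 1/4.

1/4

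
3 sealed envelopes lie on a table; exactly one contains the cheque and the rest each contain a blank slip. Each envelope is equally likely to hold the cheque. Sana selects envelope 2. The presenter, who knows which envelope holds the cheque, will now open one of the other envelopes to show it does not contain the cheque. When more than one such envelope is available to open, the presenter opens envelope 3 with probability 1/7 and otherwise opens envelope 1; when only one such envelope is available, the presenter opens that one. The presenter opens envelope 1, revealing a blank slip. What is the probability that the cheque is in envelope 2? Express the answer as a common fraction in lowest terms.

6/13

Apply Bayes' rule, conditioning on where the cheque actually is.
If it is in envelope 1 (prior 1/3): the presenter opened envelope 1, so this case is ruled out; weight (1/3)·0 = 0.
If it is in envelope 2 (prior 1/3): envelope 3 is available but not opened, probability 6/7; weight (1/3)·(6/7) = 2/7.
If it is in envelope 3 (prior 1/3): only envelope 1 is available, probability 1; weight (1/3)·1 = 1/3.
The weights sum to 13/21.
So P(the cheque in envelope 2 | the presenter opened envelope 1) = (2/7) / (13/21) = 6/13.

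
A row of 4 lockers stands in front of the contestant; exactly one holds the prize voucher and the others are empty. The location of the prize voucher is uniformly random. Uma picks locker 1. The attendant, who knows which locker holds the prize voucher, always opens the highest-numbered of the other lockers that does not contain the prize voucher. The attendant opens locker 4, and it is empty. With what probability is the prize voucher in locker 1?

Apply Bayes' rule, conditioning on where the prize voucher actually is.
If it is in any of lockers 1, 2, and 3 (prior 1/4 each): locker 4 is the highest-numbered option available, probability 1; weight (1/4)·1 = 1/4 each.
If it is in locker 4 (prior 1/4): the attendant opened locker 4, so this case is ruled out; weight (1/4)·0 = 0.
The weights sum to 3/4.
So P(the prize voucher in locker 1 | the attendant opened locker 4) = (1/4) / (3/4) = 1/3.

1/3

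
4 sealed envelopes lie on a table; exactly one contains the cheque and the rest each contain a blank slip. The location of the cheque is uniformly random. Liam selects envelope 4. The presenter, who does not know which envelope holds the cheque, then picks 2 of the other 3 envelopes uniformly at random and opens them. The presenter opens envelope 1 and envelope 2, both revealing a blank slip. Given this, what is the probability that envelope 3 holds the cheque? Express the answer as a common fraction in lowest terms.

1/2

Condition on the true location of the cheque.
If it is in either of envelopes 1 and 2 (prior 1/4 each): that envelope was opened and seen not to hold the prize — ruled out; weight (1/4)·0 = 0 each.
If it is in either of envelopes 3 and 4 (prior 1/4 each): the presenter picks exactly this set with probability 1/3 regardless, and none is the prize; weight (1/4)·(1/3) = 1/12 each.
The weights sum to 1/6.
So P(the cheque in envelope 3 | the presenter opened envelope 1 and envelope 2) = (1/12) / (1/6) = 1/2.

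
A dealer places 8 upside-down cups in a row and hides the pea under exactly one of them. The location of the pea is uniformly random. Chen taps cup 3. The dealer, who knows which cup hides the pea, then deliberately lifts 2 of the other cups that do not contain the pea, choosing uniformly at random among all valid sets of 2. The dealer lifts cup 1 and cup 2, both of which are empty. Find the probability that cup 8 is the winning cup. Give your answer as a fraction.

7/40

Consider each possible location of the pea in turn.
If it is under either of cups 1 and 2 (prior 1/8 each): that cup was opened and seen not to hold the prize — ruled out; weight (1/8)·0 = 0 each.
If it is under cup 3 (prior 1/8): the dealer has 21 equally likely choices, so probability 1/21; weight (1/8)·(1/21) = 1/168.
If it is under any of cups 4, 5, 6, 7, and 8 (prior 1/8 each): the dealer has 15 equally likely choices, so probability 1/15; weight (1/8)·(1/15) = 1/120 each.
The weights sum to 1/21.
So P(the pea under cup 8 | the dealer opened cup 1 and cup 2) = (1/120) / (1/21) = 7/40.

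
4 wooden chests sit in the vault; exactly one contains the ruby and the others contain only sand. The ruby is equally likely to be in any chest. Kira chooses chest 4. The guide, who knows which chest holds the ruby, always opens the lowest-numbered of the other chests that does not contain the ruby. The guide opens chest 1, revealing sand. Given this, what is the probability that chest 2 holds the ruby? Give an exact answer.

1/3

Consider each possible location of the ruby in turn.
If it is in chest 1 (prior 1/4): the guide opened chest 1, so this case is ruled out; weight (1/4)·0 = 0.
If it is in any of chests 2, 3, and 4 (prior 1/4 each): chest 1 is the lowest-numbered option available, probability 1; weight (1/4)·1 = 1/4 each.
The weights sum to 3/4.
So P(the ruby in chest 2 | the guide opened chest 1) = (1/4) / (3/4) = 1/3.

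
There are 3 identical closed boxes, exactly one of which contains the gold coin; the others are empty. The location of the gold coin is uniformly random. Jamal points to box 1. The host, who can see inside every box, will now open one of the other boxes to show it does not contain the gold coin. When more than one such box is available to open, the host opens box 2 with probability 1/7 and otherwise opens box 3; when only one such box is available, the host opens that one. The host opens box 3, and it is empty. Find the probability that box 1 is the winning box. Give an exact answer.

6/13

Consider each possible location of the gold coin in turn.
If it is in box 1 (prior 1/3): box 2 is available but not opened, probability 6/7; weight (1/3)·(6/7) = 2/7.
If it is in box 2 (prior 1/3): only box 3 is available, probability 1; weight (1/3)·1 = 1/3.
If it is in box 3 (prior 1/3): the host opened box 3, so this case is ruled out; weight (1/3)·0 = 0.
The weights sum to 13/21.
So P(the gold coin in box 1 | the host opened box 3) = (2/7) / (13/21) = 6/13.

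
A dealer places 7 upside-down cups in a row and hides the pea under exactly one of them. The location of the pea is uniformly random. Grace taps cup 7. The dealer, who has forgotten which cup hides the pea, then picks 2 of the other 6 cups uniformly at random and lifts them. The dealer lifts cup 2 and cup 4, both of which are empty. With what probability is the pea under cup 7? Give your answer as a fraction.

Because the dealer chose which cups to lift without knowing where the pea is, the choice is independent of the prize location. Learning that none of the 2 opened cups holds the pea simply rules out those 2 locations and leaves the remaining 5 cups still equally likely by symmetry.
So P(the pea under cup 7) = 1/5.

1/5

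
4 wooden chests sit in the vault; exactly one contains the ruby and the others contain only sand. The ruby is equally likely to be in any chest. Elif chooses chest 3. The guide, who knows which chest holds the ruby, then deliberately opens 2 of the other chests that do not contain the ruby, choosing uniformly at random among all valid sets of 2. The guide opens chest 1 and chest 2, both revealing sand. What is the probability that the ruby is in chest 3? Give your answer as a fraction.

1/4

Condition on the true location of the ruby.
If it is in either of chests 1 and 2 (prior 1/4 each): that chest was opened and seen not to hold the prize — ruled out; weight (1/4)·0 = 0 each.
If it is in chest 3 (prior 1/4): the guide has 3 equally likely choices, so probability 1/3; weight (1/4)·(1/3) = 1/12.
If it is in chest 4 (prior 1/4): the guide has no choice, probability 1; weight (1/4)·1 = 1/4.
The weights sum to 1/3.
So P(the ruby in chest 3 | the guide opened chest 1 and chest 2) = (1/12) / (1/3) = 1/4.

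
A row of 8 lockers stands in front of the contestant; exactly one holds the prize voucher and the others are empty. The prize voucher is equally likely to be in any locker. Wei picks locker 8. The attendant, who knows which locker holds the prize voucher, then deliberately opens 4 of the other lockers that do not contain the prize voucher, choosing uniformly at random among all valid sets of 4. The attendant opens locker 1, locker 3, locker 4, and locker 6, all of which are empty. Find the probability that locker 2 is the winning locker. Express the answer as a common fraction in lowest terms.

7/24

Consider each possible location of the prize voucher in turn.
If it is in any of lockers 1, 3, 4, and 6 (prior 1/8 each): that locker was opened and seen not to hold the prize — ruled out; weight (1/8)·0 = 0 each.
If it is in any of lockers 2, 5, and 7 (prior 1/8 each): the attendant has 15 equally likely choices, so probability 1/15; weight (1/8)·(1/15) = 1/120 each.
If it is in locker 8 (prior 1/8): the attendant has 35 equally likely choices, so probability 1/35; weight (1/8)·(1/35) = 1/280.
The weights sum to 1/35.
So P(the prize voucher in locker 2 | the attendant opened locker 1, locker 3, locker 4, and locker 6) = (1/120) / (1/35) = 7/24.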